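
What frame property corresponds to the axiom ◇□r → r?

This is frame-equivalent to r → □◇r (substitute ¬r for r and contrapose).
Suppose r→□◇r is valid. Take Rxy and set V(r)={x}. Then r at x, so □◇r at x, so ◇r at y, so some z with Ryz has r; z=x, i.e. Ryx.

symmetry: ∀x ∀y (Rxy → Ryx)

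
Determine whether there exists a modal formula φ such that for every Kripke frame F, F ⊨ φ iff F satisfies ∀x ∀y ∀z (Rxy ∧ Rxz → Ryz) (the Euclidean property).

Yes, by ◇r → □◇r

The condition is the Euclidean property. A defining modal formula is ◇r → □◇r.
Suppose ◇r→□◇r is valid. Take Rxy, Rxz and set V(r)={y}. Then ◇r at x, so □◇r at x, so ◇r at z, so some w with Rzw has r; w=y, i.e. Rzy. By symmetry of the argument, Ryz.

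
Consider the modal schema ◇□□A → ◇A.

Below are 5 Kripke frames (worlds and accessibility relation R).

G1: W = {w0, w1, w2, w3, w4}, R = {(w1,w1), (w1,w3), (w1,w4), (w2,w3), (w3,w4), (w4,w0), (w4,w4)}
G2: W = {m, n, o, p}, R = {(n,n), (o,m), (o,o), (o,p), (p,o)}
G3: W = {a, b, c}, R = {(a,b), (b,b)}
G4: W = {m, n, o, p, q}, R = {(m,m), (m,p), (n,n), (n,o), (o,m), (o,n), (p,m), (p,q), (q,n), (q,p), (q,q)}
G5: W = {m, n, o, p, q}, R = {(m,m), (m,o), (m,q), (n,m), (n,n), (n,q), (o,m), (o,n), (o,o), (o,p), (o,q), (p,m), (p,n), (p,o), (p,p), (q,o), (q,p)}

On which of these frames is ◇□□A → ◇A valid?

The schema corresponds to a generalized confluence (Geach) condition: ∀x ∀y (xRy → ∃w (yR²w ∧ xRw)).
G1: fails — w2Rw3 but no w with w3R²w and w2Rw.
G2: fails — oRm but no w with mR²w and oRw.
G3: condition met.
G4: condition met.
G5: condition met.

G3, G4, G5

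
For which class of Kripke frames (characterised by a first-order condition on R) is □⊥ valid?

This schema is the Ver axiom.
Its frame correspondent is emptiness of R — ∀x ∀y ¬Rxy.

emptiness of R: ∀x ∀y ¬Rxy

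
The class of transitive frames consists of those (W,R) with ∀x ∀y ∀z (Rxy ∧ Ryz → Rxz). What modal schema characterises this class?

□p → □□p

The condition is transitivity. The 4 schema □p → □□p defines it.
Suppose □p→□□p is valid. Take Rxy, Ryz and set V(p)={w : Rxw}. Then □p at x, so □□p at x, so □p at y, so p at z, i.e. Rxz.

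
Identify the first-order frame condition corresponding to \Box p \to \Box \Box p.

Suppose □p→□□p is valid. Take Rxy, Ryz and set V(p)={w : Rxw}. Then □p at x, so □□p at x, so □p at y, so p at z, i.e. Rxz.

transitivity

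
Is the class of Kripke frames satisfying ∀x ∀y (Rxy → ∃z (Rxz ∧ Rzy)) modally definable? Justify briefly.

The condition is density. A defining modal formula is □□p → □p.
Suppose □□p→□p is valid. Take Rxy and set V(p)={w : xR²w}. Then □□p at x, so □p at x, so p at y, i.e. ∃z(Rxz∧Rzy).

Yes, by □□p → □p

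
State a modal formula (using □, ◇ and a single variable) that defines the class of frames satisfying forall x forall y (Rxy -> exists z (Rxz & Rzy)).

A defining formula is □□s → □s (the C4 axiom).
Suppose □□s→□s is valid. Take Rxy and set V(s)={w : xR²w}. Then □□s at x, so □s at x, so s at y, i.e. ∃z(Rxz∧Rzy).

□□s → □s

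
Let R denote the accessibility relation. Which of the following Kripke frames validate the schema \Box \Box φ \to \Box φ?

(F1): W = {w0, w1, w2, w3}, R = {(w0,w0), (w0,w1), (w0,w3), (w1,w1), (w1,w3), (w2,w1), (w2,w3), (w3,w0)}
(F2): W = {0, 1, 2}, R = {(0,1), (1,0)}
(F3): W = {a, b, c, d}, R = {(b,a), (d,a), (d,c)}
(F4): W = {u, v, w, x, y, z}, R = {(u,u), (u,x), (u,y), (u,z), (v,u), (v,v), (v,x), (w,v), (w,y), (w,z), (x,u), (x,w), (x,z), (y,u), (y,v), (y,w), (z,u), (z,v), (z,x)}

Frame correspondent (Sahlqvist): \forall x \forall y (Rxy \to \exists z (Rxz \wedge Rzy)) — i.e. density.
(F1): satisfies the condition.
(F2): fails — R01 but no z with R0z and Rz1.
(F3): fails — Rba but no z with Rbz and Rza.
(F4): fails — Rwy but no t with Rwt and Rty.

(F1)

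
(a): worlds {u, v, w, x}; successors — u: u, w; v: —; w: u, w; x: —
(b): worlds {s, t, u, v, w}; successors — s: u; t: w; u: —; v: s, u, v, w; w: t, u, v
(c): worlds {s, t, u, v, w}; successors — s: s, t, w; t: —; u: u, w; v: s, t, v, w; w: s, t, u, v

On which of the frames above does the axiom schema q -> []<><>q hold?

Frame correspondent (Sahlqvist): forall x forall z (xRz -> exists w (x = w & z R^2 w)) — i.e. a generalized confluence (Geach) condition.
(a): condition met.
(b): fails — sRu but no w* with s=w* and uR²w*.
(c): fails — sRt but no w* with s=w* and tR²w*.
Valid on: (a).

(a)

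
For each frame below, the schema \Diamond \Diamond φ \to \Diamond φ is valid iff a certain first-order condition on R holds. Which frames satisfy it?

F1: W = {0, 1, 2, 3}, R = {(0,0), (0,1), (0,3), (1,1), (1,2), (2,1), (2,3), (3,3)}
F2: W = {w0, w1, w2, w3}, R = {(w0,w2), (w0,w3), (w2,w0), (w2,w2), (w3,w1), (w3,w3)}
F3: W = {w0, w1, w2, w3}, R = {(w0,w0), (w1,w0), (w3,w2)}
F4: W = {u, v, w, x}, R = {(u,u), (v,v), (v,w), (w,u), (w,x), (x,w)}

F3

Frame correspondent (Sahlqvist): \forall x \forall y \forall z (Rxy \wedge Ryz \to Rxz) — i.e. transitivity.
F1: fails — R12 and R23 but not R13.
F2: fails — Rw0w2 and Rw2w0 but not Rw0w0.
F3: condition met.
F4: fails — Rxw and Rwu but not Rxu.
Valid on: F3.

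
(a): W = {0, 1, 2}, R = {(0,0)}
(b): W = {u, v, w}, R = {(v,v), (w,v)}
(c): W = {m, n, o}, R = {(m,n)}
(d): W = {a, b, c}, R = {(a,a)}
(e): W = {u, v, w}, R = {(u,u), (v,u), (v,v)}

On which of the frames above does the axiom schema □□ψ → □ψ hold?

The schema corresponds to density: ∀x ∀y (Rxy → ∃z (Rxz ∧ Rzy)).
(a): satisfies the condition.
(b): satisfies the condition.
(c): fails — Rmn but no z with Rmz and Rzn.
(d): satisfies the condition.
(e): satisfies the condition.
Valid on: (a), (b), (d), (e).

(a), (b), (d), (e)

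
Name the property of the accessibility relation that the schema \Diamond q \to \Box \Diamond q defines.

This is the 5 axiom.
Its frame correspondent is the Euclidean property — \forall x \forall y \forall z (Rxy \wedge Rxz \to Ryz).

the Euclidean property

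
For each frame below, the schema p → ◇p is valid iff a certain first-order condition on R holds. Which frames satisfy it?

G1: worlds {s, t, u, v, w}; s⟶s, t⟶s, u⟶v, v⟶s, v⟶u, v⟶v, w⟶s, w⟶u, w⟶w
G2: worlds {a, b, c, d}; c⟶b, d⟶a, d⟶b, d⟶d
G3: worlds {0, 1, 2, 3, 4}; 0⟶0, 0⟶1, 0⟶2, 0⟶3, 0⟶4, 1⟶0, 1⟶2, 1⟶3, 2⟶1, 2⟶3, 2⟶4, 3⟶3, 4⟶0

Frame correspondent (Sahlqvist): ∀x Rxx — i.e. reflexivity.
G1: fails — world t does not see itself.
G2: fails — world a does not see itself.
G3: fails — world 1 does not see itself.
Valid on no frame.

none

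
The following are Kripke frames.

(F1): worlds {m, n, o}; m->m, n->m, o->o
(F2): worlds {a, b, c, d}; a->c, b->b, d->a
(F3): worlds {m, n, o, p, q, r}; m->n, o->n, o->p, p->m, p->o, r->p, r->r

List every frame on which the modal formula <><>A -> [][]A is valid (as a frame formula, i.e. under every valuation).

The schema corresponds to a generalized confluence (Geach) condition: forall x forall y forall z ((x R^2 y & x R^2 z) -> exists w (y = w & z = w)).
(F1): condition met.
(F2): condition met.
(F3): fails — oR²m, oR²o but m ≠ o.

(F1), (F2)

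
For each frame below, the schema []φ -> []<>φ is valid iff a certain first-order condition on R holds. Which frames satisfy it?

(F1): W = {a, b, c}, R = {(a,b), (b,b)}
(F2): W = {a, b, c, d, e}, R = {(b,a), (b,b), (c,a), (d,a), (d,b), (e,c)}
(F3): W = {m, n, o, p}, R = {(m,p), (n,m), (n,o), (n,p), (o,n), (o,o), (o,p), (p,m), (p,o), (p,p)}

The schema corresponds to a generalized confluence (Geach) condition: forall x forall z (xRz -> exists w (xRw & zRw)).
(F1): condition met.
(F2): fails — bRa but no w with bRw and aRw.
(F3): condition met.

(F1), (F3)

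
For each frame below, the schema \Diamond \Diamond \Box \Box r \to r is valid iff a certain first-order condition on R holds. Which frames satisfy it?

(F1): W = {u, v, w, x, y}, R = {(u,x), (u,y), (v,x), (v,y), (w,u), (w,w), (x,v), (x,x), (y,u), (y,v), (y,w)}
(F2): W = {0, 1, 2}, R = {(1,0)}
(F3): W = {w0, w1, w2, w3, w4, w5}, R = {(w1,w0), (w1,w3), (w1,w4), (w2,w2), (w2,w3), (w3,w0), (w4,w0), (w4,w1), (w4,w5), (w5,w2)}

(F2)

Frame correspondent (Sahlqvist): \forall x \forall y (x R^2 y \to \exists w (y R^2 w \wedge x = w)) — i.e. a generalized confluence (Geach) condition.
(F1): fails — uR²x but no t with xR²t and u=t.
(F2): holds.
(F3): fails — w1R²w0 but no w with w0R²w and w1=w.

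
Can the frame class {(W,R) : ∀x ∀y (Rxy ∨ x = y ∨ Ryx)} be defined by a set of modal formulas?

No — not modally definable

If a class were modally definable it would be closed under disjoint unions (Goldblatt–Thomason).
Take 4 disjoint single-world reflexive frames: each is trivially connected, but their disjoint union has 4 worlds with no edge between distinct components, so it is not connected.
So the class is not modally definable.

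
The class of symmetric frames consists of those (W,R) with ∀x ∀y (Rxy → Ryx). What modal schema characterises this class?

The condition is symmetry. The B schema s → □◇s defines it.
Suppose s→□◇s is valid. Take Rxy and set V(s)={x}. Then s at x, so □◇s at x, so ◇s at y, so some z with Ryz has s; z=x, i.e. Ryx.

s → □◇s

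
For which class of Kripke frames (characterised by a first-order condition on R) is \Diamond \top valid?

seriality

◇⊤ holds at w iff w has a successor, so frame-validity of ◇⊤ is exactly seriality. Equivalently via □φ → ◇φ:
Suppose □φ→◇φ is valid. At any x set V(φ)=W. Then □φ at x, so ◇φ at x, so x has a successor.
Conversely, any frame satisfying \forall x \exists y Rxy validates the schema.
So the correspondent is seriality.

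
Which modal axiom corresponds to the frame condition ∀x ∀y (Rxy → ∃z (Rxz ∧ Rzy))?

A defining formula is □□p → □p (the C4 axiom).

□□p → □p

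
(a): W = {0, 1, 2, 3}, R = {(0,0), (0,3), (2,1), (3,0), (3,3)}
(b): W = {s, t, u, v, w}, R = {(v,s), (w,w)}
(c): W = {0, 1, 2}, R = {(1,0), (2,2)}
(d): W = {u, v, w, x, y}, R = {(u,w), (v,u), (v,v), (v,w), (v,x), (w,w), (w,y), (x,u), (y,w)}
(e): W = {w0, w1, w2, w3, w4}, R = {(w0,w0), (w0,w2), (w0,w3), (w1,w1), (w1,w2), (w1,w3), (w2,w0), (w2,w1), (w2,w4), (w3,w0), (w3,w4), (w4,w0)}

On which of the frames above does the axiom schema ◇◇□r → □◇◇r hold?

The schema corresponds to a generalized confluence (Geach) condition: ∀x ∀y ∀z ((xR²y ∧ xRz) → ∃w (yRw ∧ zR²w)).
(a): satisfies the condition.
(b): satisfies the condition.
(c): satisfies the condition.
(d): fails — vR²x, vRu but no t with xRt and uR²t.
(e): satisfies the condition.
Valid on: (a), (b), (c), (e).

(a), (b), (c), (e)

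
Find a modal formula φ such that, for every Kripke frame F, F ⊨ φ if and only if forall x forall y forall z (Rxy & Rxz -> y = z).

◇p → □p

A defining formula is ◇p → □p (the CD axiom).
Suppose ◇p→□p is valid. Take Rxy, Rxz and set V(p)={y}. Then ◇p at x, so □p at x, so p at z, i.e. z=y.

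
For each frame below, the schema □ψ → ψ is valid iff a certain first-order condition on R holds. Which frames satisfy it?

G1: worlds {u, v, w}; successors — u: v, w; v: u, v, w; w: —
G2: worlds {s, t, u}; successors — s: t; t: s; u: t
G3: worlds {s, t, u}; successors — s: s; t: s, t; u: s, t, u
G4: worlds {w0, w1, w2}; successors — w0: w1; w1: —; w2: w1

Frame correspondent (Sahlqvist): ∀x Rxx — i.e. reflexivity.
G1: fails — world u does not see itself.
G2: fails — world s does not see itself.
G3: satisfies the condition.
G4: fails — world w0 does not see itself.

G3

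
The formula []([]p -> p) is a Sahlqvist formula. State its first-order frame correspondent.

This schema is the T□ axiom.
It corresponds to shift-reflexivity: forall x forall y (Rxy -> Ryy).

shift-reflexivity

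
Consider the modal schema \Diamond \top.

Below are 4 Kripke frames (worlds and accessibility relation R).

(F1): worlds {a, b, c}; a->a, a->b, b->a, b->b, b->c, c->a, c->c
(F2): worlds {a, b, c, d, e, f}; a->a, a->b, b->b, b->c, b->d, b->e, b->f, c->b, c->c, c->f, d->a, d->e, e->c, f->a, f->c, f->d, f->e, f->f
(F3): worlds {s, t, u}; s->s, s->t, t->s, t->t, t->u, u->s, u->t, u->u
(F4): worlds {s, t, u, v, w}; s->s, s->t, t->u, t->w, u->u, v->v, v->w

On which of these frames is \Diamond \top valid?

This is the axiom for seriality; its first-order frame correspondent is \forall x \exists y Rxy.
(F1): ✓.
(F2): ✓.
(F3): ✓.
(F4): fails — world w has no successor.

(F1), (F2), (F3)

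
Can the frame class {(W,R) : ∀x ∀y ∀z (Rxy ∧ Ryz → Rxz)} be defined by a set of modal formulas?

Yes: it is transitivity, defined by the 4 schema □p → □□p.
Suppose □p→□□p is valid. Take Rxy, Ryz and set V(p)={w : Rxw}. Then □p at x, so □□p at x, so □p at y, so p at z, i.e. Rxz.

Definable; □p → □□p defines it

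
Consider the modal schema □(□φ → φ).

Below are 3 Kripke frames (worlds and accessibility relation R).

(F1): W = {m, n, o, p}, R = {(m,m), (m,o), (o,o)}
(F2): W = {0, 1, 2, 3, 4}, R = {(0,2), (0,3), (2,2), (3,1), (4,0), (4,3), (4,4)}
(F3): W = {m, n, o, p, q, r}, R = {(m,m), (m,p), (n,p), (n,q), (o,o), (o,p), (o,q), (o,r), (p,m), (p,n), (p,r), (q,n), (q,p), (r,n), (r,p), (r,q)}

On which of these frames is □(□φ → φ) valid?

(F1)

The schema corresponds to shift-reflexivity: ∀x ∀y (Rxy → Ryy).
(F1): ✓.
(F2): fails — R31 but not R11.
(F3): fails — Rop but not Rpp.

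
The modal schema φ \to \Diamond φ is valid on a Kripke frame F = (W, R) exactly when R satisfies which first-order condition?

reflexivity: \forall x Rxx

This is frame-equivalent to □φ → φ (substitute ¬φ for φ and contrapose).
Suppose □φ→φ is valid. At any x set V(φ)={w : Rxw}. Then □φ holds at x, so φ holds at x, i.e. Rxx.
Conversely, on a frame with reflexivity the schema holds at every world under every valuation.
So the correspondent is reflexivity.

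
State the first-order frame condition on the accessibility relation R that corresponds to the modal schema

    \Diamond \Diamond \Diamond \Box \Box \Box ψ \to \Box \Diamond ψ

This is a Sahlqvist (Geach-type) schema ◇^3□^3ψ → □^1◇^1ψ.
First-order correspondent: \forall x \forall y \forall z ((x R^3 y \wedge xRz) \to \exists w (y R^3 w \wedge zRw)).

\forall x \forall y \forall z ((x R^3 y \wedge xRz) \to \exists w (y R^3 w \wedge zRw))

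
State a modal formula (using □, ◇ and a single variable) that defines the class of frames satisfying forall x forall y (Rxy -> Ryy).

□(□s → s)

A defining formula is □(□s → s) (the T□ axiom).
Suppose □(□s→s) is valid. Take Rxy and set V(s)={w : Ryw}. Then at y, □s holds; since □(□s→s) at x, □s→s at y, so s at y, i.e. Ryy.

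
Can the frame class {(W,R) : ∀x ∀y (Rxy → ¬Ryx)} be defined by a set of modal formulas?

No

Any modally definable frame class is closed under surjective bounded morphisms.
The 3-cycle (worlds w0,w1,w2 with w0→w1→w2→w0) is asymmetric. Mapping every world to a single reflexive point • is a surjective bounded morphism, and the reflexive point is not asymmetric (R•• but asymmetry requires ¬R••).
So no modal formula (or set of formulas) defines exactly the asymmetric frames.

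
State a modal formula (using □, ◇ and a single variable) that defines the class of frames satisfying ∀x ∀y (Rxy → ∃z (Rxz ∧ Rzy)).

□□ψ → □ψ

This is density; the standard corresponding axiom is C4: □□ψ → □ψ.
Suppose □□ψ→□ψ is valid. Take Rxy and set V(ψ)={w : xR²w}. Then □□ψ at x, so □ψ at x, so ψ at y, i.e. ∃z(Rxz∧Rzy).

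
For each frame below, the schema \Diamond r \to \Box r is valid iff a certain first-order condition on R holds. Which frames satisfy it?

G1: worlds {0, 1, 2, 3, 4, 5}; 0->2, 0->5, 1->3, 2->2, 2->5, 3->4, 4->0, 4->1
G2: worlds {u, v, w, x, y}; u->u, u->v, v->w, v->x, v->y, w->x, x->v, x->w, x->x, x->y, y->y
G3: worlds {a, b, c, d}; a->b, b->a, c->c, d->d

This is the axiom for partial functionality; its first-order frame correspondent is \forall x \forall y \forall z (Rxy \wedge Rxz \to y = z).
G1: fails — 0 sees both 2 and 5.
G2: fails — u sees both u and v.
G3: condition met.

G3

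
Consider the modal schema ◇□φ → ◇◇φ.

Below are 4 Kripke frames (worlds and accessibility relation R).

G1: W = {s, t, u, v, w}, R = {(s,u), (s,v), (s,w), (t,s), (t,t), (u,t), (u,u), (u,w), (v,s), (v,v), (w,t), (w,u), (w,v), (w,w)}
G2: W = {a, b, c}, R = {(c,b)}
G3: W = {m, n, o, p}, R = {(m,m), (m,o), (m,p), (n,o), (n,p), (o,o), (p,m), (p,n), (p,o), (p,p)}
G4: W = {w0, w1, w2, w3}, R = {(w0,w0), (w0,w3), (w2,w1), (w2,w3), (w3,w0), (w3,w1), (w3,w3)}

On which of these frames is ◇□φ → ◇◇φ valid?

The schema corresponds to a generalized confluence (Geach) condition: ∀x ∀y (xRy → ∃w (yRw ∧ xR²w)).
G1: condition met.
G2: fails — cRb but no w with bRw and cR²w.
G3: condition met.
G4: fails — w2Rw1 but no w with w1Rw and w2R²w.

G1, G3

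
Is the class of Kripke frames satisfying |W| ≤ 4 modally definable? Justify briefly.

If a class were modally definable it would be closed under disjoint unions (Goldblatt–Thomason).
Any modal formula valid on each of 5 disjoint one-world frames is valid on their disjoint union (validity is preserved under disjoint unions). Each one-world frame has |W|=1≤4, but the union has |W|=5.
Hence having at most 4 worlds is not modally definable.

No — not modally definable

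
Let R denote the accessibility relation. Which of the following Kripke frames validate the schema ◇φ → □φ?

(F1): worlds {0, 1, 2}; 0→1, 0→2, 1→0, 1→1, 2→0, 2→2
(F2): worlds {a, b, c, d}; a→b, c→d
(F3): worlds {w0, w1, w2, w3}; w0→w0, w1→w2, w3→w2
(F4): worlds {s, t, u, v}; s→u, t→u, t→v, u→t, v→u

(F2), (F3)

This is the axiom for partial functionality; its first-order frame correspondent is ∀x ∀y ∀z (Rxy ∧ Rxz → y = z).
(F1): fails — 0 sees both 1 and 2.
(F2): condition met.
(F3): condition met.
(F4): fails — t sees both u and v.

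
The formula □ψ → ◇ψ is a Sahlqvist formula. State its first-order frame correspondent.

Suppose □ψ→◇ψ is valid. At any x set V(ψ)=W. Then □ψ at x, so ◇ψ at x, so x has a successor.

seriality: ∀x ∃y Rxy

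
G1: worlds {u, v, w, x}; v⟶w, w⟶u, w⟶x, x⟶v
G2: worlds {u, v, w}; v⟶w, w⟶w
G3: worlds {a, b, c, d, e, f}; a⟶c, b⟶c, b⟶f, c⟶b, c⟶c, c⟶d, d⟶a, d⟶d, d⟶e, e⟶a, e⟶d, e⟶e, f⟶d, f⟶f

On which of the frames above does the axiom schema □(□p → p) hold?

Frame correspondent (Sahlqvist): ∀x ∀y (Rxy → Ryy) — i.e. shift-reflexivity.
G1: fails — Rwu but not Ruu.
G2: holds.
G3: fails — Rea but not Raa.
Valid on: G2.

G2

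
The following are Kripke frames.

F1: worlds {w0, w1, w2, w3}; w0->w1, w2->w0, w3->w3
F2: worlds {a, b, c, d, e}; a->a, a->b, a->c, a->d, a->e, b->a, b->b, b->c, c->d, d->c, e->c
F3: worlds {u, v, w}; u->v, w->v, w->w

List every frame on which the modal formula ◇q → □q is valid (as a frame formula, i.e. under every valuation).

Frame correspondent (Sahlqvist): ∀x ∀y ∀z (Rxy ∧ Rxz → y = z) — i.e. partial functionality.
F1: ✓.
F2: fails — a sees both a and b.
F3: fails — w sees both v and w.

F1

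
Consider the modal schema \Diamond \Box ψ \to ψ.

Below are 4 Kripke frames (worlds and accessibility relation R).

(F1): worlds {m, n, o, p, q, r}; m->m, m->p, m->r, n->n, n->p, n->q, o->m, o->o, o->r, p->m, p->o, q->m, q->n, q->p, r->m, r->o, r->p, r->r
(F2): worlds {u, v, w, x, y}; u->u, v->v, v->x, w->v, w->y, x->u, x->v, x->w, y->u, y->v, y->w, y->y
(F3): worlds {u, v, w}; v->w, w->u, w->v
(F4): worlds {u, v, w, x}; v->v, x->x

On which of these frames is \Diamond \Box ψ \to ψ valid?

(F4)

The schema corresponds to symmetry: \forall x \forall y (Rxy \to Ryx).
(F1): fails — Rom but not Rmo.
(F2): fails — Rxw but not Rwx.
(F3): fails — Rwu but not Ruw.
(F4): ✓.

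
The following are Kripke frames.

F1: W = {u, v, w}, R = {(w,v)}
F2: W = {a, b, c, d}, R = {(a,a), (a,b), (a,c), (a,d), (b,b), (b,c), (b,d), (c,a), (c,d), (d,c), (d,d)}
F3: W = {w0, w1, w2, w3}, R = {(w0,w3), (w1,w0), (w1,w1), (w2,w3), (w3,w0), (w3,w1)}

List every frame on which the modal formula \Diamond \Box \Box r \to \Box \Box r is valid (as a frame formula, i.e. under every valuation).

Frame correspondent (Sahlqvist): \forall x \forall y \forall z ((xRy \wedge x R^2 z) \to \exists w (y R^2 w \wedge z = w)) — i.e. a generalized confluence (Geach) condition.
F1: satisfies the condition.
F2: fails — aRd, aR²b but no w with dR²w and b=w.
F3: fails — w1Rw0, w1R²w3 but no w with w0R²w and w3=w.

F1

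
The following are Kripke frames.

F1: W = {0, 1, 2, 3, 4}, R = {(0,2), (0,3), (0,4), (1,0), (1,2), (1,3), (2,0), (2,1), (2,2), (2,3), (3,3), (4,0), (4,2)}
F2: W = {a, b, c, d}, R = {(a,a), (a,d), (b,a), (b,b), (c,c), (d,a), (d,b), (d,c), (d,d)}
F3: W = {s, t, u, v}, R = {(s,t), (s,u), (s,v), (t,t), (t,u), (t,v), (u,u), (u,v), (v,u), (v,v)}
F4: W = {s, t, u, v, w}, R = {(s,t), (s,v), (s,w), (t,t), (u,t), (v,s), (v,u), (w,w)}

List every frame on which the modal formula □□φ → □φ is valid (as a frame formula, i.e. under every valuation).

F2, F3

This is the axiom for density; its first-order frame correspondent is ∀x ∀y (Rxy → ∃z (Rxz ∧ Rzy)).
F1: fails — R04 but no z with R0z and Rz4.
F2: ✓.
F3: ✓.
F4: fails — Rvu but no z with Rvz and Rzu.
Valid on: F2, F3.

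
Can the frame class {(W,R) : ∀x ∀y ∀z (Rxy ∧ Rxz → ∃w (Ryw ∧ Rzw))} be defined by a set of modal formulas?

Yes — defined by ◇□p → □◇p

This is a Sahlqvist condition; the .2 axiom ◇□p → □◇p defines it.
Suppose ◇□p→□◇p is valid. Take Rxy, Rxz and set V(p)={w : Ryw}. Then □p at y so ◇□p at x, so □◇p at x, so ◇p at z, giving w with Rzw and Ryw.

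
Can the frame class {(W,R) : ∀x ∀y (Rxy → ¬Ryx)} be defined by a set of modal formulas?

Not modally definable

If a class were modally definable it would be closed under surjective bounded morphisms (Goldblatt–Thomason).
The 3-cycle (worlds s,t,u with s→t→u→s) is asymmetric. Mapping every world to a single reflexive point • is a surjective bounded morphism, and the reflexive point is not asymmetric (R•• but asymmetry requires ¬R••).
So no modal formula (or set of formulas) defines exactly the asymmetric frames.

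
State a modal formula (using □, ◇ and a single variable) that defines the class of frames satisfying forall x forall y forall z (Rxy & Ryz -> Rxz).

This is transitivity; the standard corresponding axiom is 4: □ψ → □□ψ.
Suppose □ψ→□□ψ is valid. Take Rxy, Ryz and set V(ψ)={w : Rxw}. Then □ψ at x, so □□ψ at x, so □ψ at y, so ψ at z, i.e. Rxz.

□ψ → □□ψ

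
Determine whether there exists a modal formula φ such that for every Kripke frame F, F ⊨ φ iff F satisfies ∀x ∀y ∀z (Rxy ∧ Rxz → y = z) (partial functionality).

Yes — defined by ◇r → □r

This is a Sahlqvist condition; the CD axiom ◇r → □r defines it.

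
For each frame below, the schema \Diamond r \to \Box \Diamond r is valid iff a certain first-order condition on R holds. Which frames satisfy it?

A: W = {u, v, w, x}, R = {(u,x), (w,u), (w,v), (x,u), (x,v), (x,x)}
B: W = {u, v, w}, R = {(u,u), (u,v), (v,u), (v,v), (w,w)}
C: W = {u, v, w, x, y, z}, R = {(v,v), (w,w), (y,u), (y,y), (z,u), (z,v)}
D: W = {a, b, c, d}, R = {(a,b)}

B

The schema corresponds to the Euclidean property: \forall x \forall y \forall z (Rxy \wedge Rxz \to Ryz).
A: fails — Rwu and Rwu but not Ruu.
B: satisfies the condition.
C: fails — Ryu and Ryy but not Ruy.
D: fails — Rab and Rab but not Rbb.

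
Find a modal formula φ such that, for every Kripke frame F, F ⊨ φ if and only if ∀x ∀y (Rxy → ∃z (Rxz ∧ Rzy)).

This is density; the standard corresponding axiom is C4: □□s → □s.
Suppose □□s→□s is valid. Take Rxy and set V(s)={w : xR²w}. Then □□s at x, so □s at x, so s at y, i.e. ∃z(Rxz∧Rzy).

□□s → □s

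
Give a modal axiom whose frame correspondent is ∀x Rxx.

The condition is reflexivity. The T schema □ψ → ψ defines it.
Suppose □ψ→ψ is valid. At any x set V(ψ)={w : Rxw}. Then □ψ holds at x, so ψ holds at x, i.e. Rxx.

□ψ → ψ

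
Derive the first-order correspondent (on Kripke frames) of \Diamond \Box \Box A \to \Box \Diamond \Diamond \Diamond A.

This is a Sahlqvist (Geach-type) schema ◇^1□^2A → □^1◇^3A.
First-order correspondent: \forall x \forall y \forall z ((xRy \wedge xRz) \to \exists w (y R^2 w \wedge z R^3 w)).

\forall x \forall y \forall z ((xRy \wedge xRz) \to \exists w (y R^2 w \wedge z R^3 w))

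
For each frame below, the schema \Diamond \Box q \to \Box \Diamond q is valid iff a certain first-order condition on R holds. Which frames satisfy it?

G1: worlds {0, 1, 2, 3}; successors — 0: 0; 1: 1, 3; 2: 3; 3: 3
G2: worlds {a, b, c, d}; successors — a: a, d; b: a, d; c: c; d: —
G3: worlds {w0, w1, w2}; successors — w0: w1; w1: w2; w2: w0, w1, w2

This is the axiom for convergence; its first-order frame correspondent is \forall x \forall y \forall z (Rxy \wedge Rxz \to \exists w (Ryw \wedge Rzw)).
G1: ✓.
G2: fails — Raa and Rad but a and d have no common successor.
G3: fails — Rw2w1 and Rw2w0 but w1 and w0 have no common successor.
Valid on: G1.

G1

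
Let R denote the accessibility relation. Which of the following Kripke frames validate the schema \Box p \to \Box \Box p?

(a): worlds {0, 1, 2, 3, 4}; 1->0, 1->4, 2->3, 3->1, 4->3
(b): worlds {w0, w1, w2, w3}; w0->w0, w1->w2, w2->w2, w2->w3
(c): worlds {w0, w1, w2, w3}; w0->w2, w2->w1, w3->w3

The schema corresponds to transitivity: \forall x \forall y \forall z (Rxy \wedge Ryz \to Rxz).
(a): fails — R31 and R10 but not R30.
(b): fails — Rw1w2 and Rw2w3 but not Rw1w3.
(c): fails — Rw0w2 and Rw2w1 but not Rw0w1.

none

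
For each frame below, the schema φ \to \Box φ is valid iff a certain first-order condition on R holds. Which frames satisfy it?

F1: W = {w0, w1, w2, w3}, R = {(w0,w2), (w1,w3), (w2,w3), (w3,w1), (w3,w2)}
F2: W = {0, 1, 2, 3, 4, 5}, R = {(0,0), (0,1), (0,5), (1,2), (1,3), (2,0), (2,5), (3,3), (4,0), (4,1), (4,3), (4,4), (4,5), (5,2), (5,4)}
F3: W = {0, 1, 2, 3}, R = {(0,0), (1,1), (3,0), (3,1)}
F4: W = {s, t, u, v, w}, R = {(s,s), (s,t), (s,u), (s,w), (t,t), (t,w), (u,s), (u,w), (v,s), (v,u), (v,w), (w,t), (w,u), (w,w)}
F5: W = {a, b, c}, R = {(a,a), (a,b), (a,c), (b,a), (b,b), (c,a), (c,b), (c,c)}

none

Frame correspondent (Sahlqvist): \forall x \forall z (xRz \to \exists w (x = w \wedge z = w)) — i.e. a generalized confluence (Geach) condition.
F1: fails — w0Rw2 but w0 ≠ w2.
F2: fails — 0R1 but 0 ≠ 1.
F3: fails — 3R0 but 3 ≠ 0.
F4: fails — sRt but s ≠ t.
F5: fails — aRb but a ≠ b.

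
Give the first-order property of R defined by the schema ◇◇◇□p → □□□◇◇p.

This is a Sahlqvist (Geach-type) schema ◇^3□^1p → □^3◇^2p.
Minimal-valuation argument: fix x; take any y with xR^3y and any z with xR^3z. Set V(p) to the set of worlds R-reachable from y in exactly 1 step. Then □^1p holds at y, so the antecedent holds at x; validity forces ◇^2p at z, giving a w with zR^2w and yR^1w.
First-order correspondent: ∀x ∀y ∀z ((xR³y ∧ xR³z) → ∃w (yRw ∧ zR²w)).

∀x ∀y ∀z ((xR³y ∧ xR³z) → ∃w (yRw ∧ zR²w))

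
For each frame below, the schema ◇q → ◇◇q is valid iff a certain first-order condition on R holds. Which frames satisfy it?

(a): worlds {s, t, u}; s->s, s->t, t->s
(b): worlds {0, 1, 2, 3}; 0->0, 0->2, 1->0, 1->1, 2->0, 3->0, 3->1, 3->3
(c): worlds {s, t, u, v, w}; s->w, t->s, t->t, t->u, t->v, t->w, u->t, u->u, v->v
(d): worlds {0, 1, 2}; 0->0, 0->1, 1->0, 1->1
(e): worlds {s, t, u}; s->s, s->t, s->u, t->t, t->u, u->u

(a), (b), (d), (e)

Frame correspondent (Sahlqvist): ∀x ∀y (xRy → ∃w (y = w ∧ xR²w)) — i.e. a generalized confluence (Geach) condition.
(a): ✓.
(b): ✓.
(c): fails — sRw but no w* with w=w* and sR²w*.
(d): ✓.
(e): ✓.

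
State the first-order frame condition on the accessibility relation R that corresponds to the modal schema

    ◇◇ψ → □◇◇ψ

∀x ∀y ∀z ((xR²y ∧ xRz) → ∃w (y = w ∧ zR²w))

This is a Sahlqvist (Geach-type) schema ◇^2□^0ψ → □^1◇^2ψ.
First-order correspondent: ∀x ∀y ∀z ((xR²y ∧ xRz) → ∃w (y = w ∧ zR²w)).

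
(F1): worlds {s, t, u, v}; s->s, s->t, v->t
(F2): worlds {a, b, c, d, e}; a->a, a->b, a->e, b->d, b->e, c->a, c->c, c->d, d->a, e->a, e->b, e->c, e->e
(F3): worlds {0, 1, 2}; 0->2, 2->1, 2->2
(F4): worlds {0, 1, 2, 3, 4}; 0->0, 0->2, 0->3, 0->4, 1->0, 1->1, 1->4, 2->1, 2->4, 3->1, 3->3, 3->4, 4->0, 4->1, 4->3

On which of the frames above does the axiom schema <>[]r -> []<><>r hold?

This is the axiom for a generalized confluence (Geach) condition; its first-order frame correspondent is forall x forall y forall z ((xRy & xRz) -> exists w (yRw & z R^2 w)).
(F1): fails — sRs, sRt but no w with sRw and tR²w.
(F2): holds.
(F3): fails — 2R1, 2R1 but no w with 1Rw and 1R²w.
(F4): holds.

(F2), (F4)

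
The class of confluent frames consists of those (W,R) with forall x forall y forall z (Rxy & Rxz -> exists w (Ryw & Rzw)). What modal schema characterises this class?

The condition is convergence. The .2 schema ◇□ψ → □◇ψ defines it.

◇□ψ → □◇ψ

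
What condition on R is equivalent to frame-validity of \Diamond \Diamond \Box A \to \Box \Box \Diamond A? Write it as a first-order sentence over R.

This is a Sahlqvist (Geach-type) schema ◇^2□^1A → □^2◇^1A.
First-order correspondent: \forall x \forall y \forall z ((x R^2 y \wedge x R^2 z) \to \exists w (yRw \wedge zRw)).

\forall x \forall y \forall z ((x R^2 y \wedge x R^2 z) \to \exists w (yRw \wedge zRw))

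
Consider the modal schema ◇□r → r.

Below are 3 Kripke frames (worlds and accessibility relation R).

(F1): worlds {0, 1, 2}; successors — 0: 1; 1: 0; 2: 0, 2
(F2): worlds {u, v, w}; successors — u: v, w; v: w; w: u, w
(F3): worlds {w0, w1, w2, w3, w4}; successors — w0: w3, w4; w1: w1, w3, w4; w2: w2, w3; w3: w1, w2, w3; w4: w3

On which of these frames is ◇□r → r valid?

none

The schema corresponds to symmetry: ∀x ∀y (Rxy → Ryx).
(F1): fails — R20 but not R02.
(F2): fails — Ruv but not Rvu.
(F3): fails — Rw0w4 but not Rw4w0.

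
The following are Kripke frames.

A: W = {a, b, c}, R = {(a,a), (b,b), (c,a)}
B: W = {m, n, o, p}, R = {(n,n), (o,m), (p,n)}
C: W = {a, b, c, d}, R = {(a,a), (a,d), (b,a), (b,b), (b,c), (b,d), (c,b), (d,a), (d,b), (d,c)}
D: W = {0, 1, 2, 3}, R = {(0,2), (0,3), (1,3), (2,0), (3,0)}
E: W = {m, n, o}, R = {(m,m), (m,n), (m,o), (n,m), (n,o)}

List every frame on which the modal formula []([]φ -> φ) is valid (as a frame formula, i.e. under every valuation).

A

Frame correspondent (Sahlqvist): forall x forall y (Rxy -> Ryy) — i.e. shift-reflexivity.
A: ✓.
B: fails — Rom but not Rmm.
C: fails — Rbc but not Rcc.
D: fails — R02 but not R22.
E: fails — Rno but not Roo.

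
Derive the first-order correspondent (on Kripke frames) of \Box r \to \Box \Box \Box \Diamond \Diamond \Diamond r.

\forall x \forall z (x R^3 z \to \exists w (xRw \wedge z R^3 w))

This is a Sahlqvist (Geach-type) schema ◇^0□^1r → □^3◇^3r.
Minimal-valuation argument: fix x; take any y with xR^0y and any z with xR^3z. Set V(r) to the set of worlds R-reachable from y in exactly 1 step. Then □^1r holds at y, so the antecedent holds at x; validity forces ◇^3r at z, giving a w with zR^3w and yR^1w.
First-order correspondent: \forall x \forall z (x R^3 z \to \exists w (xRw \wedge z R^3 w)).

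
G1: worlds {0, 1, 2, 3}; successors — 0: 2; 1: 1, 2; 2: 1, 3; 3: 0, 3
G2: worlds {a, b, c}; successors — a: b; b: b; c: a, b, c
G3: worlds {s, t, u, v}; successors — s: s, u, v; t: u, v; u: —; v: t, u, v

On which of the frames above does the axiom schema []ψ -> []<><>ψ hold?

This is the axiom for a generalized confluence (Geach) condition; its first-order frame correspondent is forall x forall z (xRz -> exists w (xRw & z R^2 w)).
G1: holds.
G2: holds.
G3: fails — sRu but no w with sRw and uR²w.
Valid on: G1, G2.

G1, G2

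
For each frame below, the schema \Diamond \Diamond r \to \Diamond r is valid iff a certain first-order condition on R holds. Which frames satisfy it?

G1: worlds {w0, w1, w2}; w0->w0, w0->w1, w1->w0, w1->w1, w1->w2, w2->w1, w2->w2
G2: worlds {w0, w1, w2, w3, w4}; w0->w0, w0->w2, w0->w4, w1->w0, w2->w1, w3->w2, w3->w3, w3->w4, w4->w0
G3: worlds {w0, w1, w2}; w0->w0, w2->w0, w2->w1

G3

This is the axiom for transitivity; its first-order frame correspondent is \forall x \forall y \forall z (Rxy \wedge Ryz \to Rxz).
G1: fails — Rw0w1 and Rw1w2 but not Rw0w2.
G2: fails — Rw1w0 and Rw0w4 but not Rw1w4.
G3: condition met.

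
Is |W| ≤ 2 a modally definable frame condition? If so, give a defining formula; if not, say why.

Any modally definable frame class is closed under disjoint unions.
Any modal formula valid on each of 3 disjoint one-world frames is valid on their disjoint union (validity is preserved under disjoint unions). Each one-world frame has |W|=1≤2, but the union has |W|=3.
So no modal formula (or set of formulas) defines exactly the |W|≤2 frames.

No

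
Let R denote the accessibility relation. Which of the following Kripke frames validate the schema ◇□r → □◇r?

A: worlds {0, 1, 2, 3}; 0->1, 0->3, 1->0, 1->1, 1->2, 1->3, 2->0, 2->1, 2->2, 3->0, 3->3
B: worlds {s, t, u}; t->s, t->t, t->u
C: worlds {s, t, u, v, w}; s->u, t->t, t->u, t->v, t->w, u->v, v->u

A

The schema corresponds to convergence: ∀x ∀y ∀z (Rxy ∧ Rxz → ∃w (Ryw ∧ Rzw)).
A: ✓.
B: fails — Rtt and Rtu but t and u have no common successor.
C: fails — Rtv and Rtw but v and w have no common successor.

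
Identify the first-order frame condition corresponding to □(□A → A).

shift-reflexivity: ∀x ∀y (Rxy → Ryy)

Suppose □(□A→A) is valid. Take Rxy and set V(A)={w : Ryw}. Then at y, □A holds; since □(□A→A) at x, □A→A at y, so A at y, i.e. Ryy.
Conversely, on a frame with shift-reflexivity the schema holds at every world under every valuation.
Frame condition: ∀x ∀y (Rxy → Ryy).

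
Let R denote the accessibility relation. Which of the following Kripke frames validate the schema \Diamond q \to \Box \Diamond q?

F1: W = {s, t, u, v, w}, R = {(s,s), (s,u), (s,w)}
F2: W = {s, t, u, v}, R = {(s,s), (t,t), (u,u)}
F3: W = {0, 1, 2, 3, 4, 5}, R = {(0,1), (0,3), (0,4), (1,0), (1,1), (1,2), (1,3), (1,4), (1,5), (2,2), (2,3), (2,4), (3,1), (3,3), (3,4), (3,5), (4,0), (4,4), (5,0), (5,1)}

The schema corresponds to the Euclidean property: \forall x \forall y \forall z (Rxy \wedge Rxz \to Ryz).
F1: fails — Rsu and Rsu but not Ruu.
F2: condition met.
F3: fails — R04 and R01 but not R41.

F2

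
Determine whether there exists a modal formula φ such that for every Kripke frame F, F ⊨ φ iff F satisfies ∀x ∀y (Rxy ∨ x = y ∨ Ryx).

Not definable by any modal formula

Any modally definable frame class is closed under disjoint unions.
Take 2 disjoint single-world reflexive frames: each is trivially connected, but their disjoint union has 2 worlds with no edge between distinct components, so it is not connected.
So the class is not modally definable.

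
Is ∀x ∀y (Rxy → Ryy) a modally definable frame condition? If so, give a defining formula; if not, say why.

Yes: it is shift-reflexivity, defined by the T□ schema □(□p → p).
Suppose □(□p→p) is valid. Take Rxy and set V(p)={w : Ryw}. Then at y, □p holds; since □(□p→p) at x, □p→p at y, so p at y, i.e. Ryy.

Definable; □(□p → p) defines it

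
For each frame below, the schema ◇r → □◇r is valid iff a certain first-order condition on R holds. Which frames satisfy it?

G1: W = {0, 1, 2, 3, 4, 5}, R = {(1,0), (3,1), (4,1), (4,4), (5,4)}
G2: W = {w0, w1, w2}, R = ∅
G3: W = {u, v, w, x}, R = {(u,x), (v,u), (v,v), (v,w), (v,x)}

G2

The schema corresponds to the Euclidean property: ∀x ∀y ∀z (Rxy ∧ Rxz → Ryz).
G1: fails — R10 and R10 but not R00.
G2: condition met.
G3: fails — Rux and Rux but not Rxx.
Valid on: G2.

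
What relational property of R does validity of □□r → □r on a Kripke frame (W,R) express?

This is the C4 axiom.
Its frame correspondent is density — ∀x ∀y (Rxy → ∃z (Rxz ∧ Rzy)).

Density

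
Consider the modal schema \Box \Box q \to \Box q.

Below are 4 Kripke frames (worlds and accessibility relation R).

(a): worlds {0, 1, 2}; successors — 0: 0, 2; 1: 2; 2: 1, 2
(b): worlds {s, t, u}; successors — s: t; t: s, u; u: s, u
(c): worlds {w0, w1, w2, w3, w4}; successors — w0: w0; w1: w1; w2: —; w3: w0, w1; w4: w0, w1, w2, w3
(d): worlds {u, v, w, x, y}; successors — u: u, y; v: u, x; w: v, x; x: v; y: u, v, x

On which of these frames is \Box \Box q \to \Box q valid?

(a)

The schema corresponds to density: \forall x \forall y (Rxy \to \exists z (Rxz \wedge Rzy)).
(a): ✓.
(b): fails — Rst but no z with Rsz and Rzt.
(c): fails — Rw4w2 but no z with Rw4z and Rzw2.
(d): fails — Rvx but no z with Rvz and Rzx.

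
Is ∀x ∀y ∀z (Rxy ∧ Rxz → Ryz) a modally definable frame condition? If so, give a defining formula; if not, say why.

Yes: it is the Euclidean property, defined by the 5 schema ◇p → □◇p.

Yes — defined by ◇p → □◇p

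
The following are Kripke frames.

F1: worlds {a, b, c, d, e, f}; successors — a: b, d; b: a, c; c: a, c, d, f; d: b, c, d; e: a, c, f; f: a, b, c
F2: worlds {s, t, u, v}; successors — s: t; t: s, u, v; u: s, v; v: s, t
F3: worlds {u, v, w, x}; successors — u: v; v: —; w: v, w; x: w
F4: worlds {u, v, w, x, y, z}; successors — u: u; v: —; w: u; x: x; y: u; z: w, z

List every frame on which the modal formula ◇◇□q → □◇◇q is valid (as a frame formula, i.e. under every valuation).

F1

Frame correspondent (Sahlqvist): ∀x ∀y ∀z ((xR²y ∧ xRz) → ∃w (yRw ∧ zR²w)) — i.e. a generalized confluence (Geach) condition.
F1: condition met.
F2: fails — tR²s, tRs but no w with sRw and sR²w.
F3: fails — wR²v, wRv but no t with vRt and vR²t.
F4: fails — zR²z, zRw but no t with zRt and wR²t.
Valid on: F1.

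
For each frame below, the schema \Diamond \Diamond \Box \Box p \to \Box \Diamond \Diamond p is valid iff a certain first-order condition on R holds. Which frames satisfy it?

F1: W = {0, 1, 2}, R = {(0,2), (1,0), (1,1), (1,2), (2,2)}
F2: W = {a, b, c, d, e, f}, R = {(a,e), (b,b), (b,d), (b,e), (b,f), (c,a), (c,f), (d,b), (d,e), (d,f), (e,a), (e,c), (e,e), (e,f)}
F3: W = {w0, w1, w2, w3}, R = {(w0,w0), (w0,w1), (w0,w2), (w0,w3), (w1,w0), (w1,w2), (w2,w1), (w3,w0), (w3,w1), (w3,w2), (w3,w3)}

F1, F3

The schema corresponds to a generalized confluence (Geach) condition: \forall x \forall y \forall z ((x R^2 y \wedge xRz) \to \exists w (y R^2 w \wedge z R^2 w)).
F1: condition met.
F2: fails — aR²f, aRe but no w with fR²w and eR²w.
F3: condition met.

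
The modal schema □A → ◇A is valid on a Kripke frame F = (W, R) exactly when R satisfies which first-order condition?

seriality

Suppose □A→◇A is valid. At any x set V(A)=W. Then □A at x, so ◇A at x, so x has a successor.
Conversely, on a frame with seriality the schema holds at every world under every valuation.
Frame condition: ∀x ∃y Rxy.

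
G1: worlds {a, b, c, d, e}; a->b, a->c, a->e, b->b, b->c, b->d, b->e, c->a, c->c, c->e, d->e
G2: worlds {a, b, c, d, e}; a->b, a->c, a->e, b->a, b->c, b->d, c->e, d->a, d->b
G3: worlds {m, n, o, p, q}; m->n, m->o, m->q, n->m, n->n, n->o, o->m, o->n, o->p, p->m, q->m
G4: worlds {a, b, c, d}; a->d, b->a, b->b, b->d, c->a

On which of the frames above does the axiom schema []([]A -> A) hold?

Frame correspondent (Sahlqvist): forall x forall y (Rxy -> Ryy) — i.e. shift-reflexivity.
G1: fails — Rde but not Ree.
G2: fails — Rbc but not Rcc.
G3: fails — Rom but not Rmm.
G4: fails — Rba but not Raa.
Valid on no frame.

none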